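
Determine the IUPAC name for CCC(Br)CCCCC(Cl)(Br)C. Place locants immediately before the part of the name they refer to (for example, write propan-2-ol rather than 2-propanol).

2,7-dibromo-2-chlorononane

The longest carbon chain is 9 atoms: the parent is nonane.
Number the chain so that the substituent locant set {2,2,7} is lower than {3,8,8} at the first point of difference.
This places bromo groups at C-2 and C-7; a chloro group at C-2.
The substituents are ordered alphabetically, ignoring any di-/tri- multipliers.
Assembling the pieces gives 2,7-dibromo-2-chlorononane.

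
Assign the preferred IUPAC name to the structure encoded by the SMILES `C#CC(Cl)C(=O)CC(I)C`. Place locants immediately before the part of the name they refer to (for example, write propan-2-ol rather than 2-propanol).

Counting along the main chain through the carbonyl and the multiple bond gives 7 carbons: the parent is heptane.
The principal characteristic group is a ketone (C=O on an internal carbon), named with the suffix -one.
The chain contains a C≡C triple bond, so the unsaturation ending is -yne.
Choose the numbering such that numbering from this end puts the triple bond at C-1 rather than C-6.
With this numbering: the carbonyl at C-4; the triple bond between C-1 and C-2; a chloro group at C-3; an iodo group at C-6.
Substituent prefixes are cited in alphabetical order (multiplying prefixes like di-/tri- are ignored for ordering).
Putting it together: 3-chloro-6-iodohept-1-yn-4-one.

3-chloro-6-iodohept-1-yn-4-one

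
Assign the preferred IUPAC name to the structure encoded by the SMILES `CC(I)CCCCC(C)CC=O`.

The longest carbon chain that includes the –CHO group has 9 carbons, so the parent hydride is nonane.
The highest-priority functional group is an aldehyde (terminal –CHO), so the name ends in -al.
Number the chain so that the aldehyde carbon is C-1 by definition.
With this numbering: an iodo group at C-8; a methyl group at C-3.
Prefixes are listed alphabetically: iodo, methyl.
Putting it together: 8-iodo-3-methylnonanal.

8-iodo-3-methylnonanal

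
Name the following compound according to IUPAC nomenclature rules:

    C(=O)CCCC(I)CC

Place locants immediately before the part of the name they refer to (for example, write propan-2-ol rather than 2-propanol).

5-iodoheptanal

Counting along the main chain through the –CHO group gives 7 carbons: the parent is heptane.
The principal characteristic group is an aldehyde (terminal –CHO), named with the suffix -al.
Number the chain so that the aldehyde carbon is C-1 by definition.
This places an iodo group at C-5.
Assembling the pieces gives 5-iodoheptanal.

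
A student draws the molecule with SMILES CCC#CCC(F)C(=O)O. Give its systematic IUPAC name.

2-fluorohept-4-ynoic acid

The longest chain bearing the –COOH group and the multiple bond is 7 carbons long (heptane).
A carboxylic acid (terminal –COOH) is the principal characteristic group, giving the suffix -oic acid.
The chain contains a C≡C triple bond, so the unsaturation ending is -yne.
Number the chain so that the carboxylic acid carbon is C-1 by definition.
That gives the triple bond between C-4 and C-5; a fluoro group at C-2.
The name is 2-fluorohept-4-ynoic acid.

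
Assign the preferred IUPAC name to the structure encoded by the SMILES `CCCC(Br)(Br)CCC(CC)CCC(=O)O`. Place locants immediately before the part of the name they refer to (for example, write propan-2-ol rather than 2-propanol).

7,7-dibromo-4-ethyldecanoic acid

Counting along the main chain through the –COOH group gives 10 carbons: the parent is decane.
The highest-priority functional group is a carboxylic acid (terminal –COOH), so the name ends in -oic acid.
Number the chain so that the carboxylic acid carbon is C-1 by definition.
With this numbering: two bromo groups at C-7; an ethyl group at C-4.
Substituent prefixes are cited in alphabetical order (multiplying prefixes like di-/tri- are ignored for ordering).
Putting it together: 7,7-dibromo-4-ethyldecanoic acid.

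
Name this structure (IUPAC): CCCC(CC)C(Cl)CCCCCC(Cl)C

2,8-dichloro-9-ethyldodecane

The parent chain contains 12 carbons (dodecane).
Number the chain so that the substituent locant set {2,8,9} is lower than {4,5,11} at the first point of difference.
This places chloro groups at C-2 and C-8; an ethyl group at C-9.
Prefixes are listed alphabetically: chloro, ethyl.
The name is 2,8-dichloro-9-ethyldodecane.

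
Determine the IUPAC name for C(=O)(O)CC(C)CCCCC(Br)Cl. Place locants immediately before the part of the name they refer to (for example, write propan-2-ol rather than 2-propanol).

Counting along the main chain through the –COOH group gives 8 carbons: the parent is octane.
The highest-priority functional group is a carboxylic acid (terminal –COOH), so the name ends in -oic acid.
The numbering direction is chosen so that the carboxylic acid carbon is C-1 by definition.
This places a bromo group at C-8; a chloro group at C-8; a methyl group at C-3.
Substituent prefixes are cited in alphabetical order (multiplying prefixes like di-/tri- are ignored for ordering).
The name is 8-bromo-8-chloro-3-methyloctanoic acid.

8-bromo-8-chloro-3-methyloctanoic acid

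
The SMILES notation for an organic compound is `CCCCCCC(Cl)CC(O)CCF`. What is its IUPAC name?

5-chloro-1-fluoroundecan-3-ol

The longest carbon chain that includes the –OH group has 11 carbons, so the parent hydride is undecane.
An alcohol (–OH) is the principal characteristic group, giving the suffix -ol.
Choose the numbering such that numbering from this end puts the hydroxyl group at C-3 rather than C-9.
With this numbering: the hydroxyl at C-3; a chloro group at C-5; a fluoro group at C-1.
Substituent prefixes are cited in alphabetical order (multiplying prefixes like di-/tri- are ignored for ordering).
Putting it together: 5-chloro-1-fluoroundecan-3-ol.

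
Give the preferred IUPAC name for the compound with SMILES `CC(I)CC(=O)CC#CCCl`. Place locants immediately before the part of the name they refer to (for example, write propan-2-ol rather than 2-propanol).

8-chloro-2-iodooct-6-yn-4-one

Counting along the main chain through the carbonyl and the multiple bond gives 8 carbons: the parent is octane.
The highest-priority functional group is a ketone (C=O on an internal carbon), so the name ends in -one.
There is one C≡C triple bond, indicated by the ending -yne.
The numbering direction is chosen so that numbering from this end puts the carbonyl group at C-4 rather than C-5.
With this numbering: the carbonyl at C-4; the triple bond between C-6 and C-7; a chloro group at C-8; an iodo group at C-2.
Substituent prefixes are cited in alphabetical order (multiplying prefixes like di-/tri- are ignored for ordering).
The name is 8-chloro-2-iodooct-6-yn-4-one.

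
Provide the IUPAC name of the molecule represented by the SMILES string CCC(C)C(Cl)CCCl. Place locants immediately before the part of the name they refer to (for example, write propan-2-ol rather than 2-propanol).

The longest carbon chain is 6 atoms: the parent is hexane.
Choose the numbering such that the substituent locant set {1,3,4} is lower than {3,4,6} at the first point of difference.
With this numbering: chloro groups at C-1 and C-3; a methyl group at C-4.
The substituents are ordered alphabetically, ignoring any di-/tri- multipliers.
The name is 1,3-dichloro-4-methylhexane.

1,3-dichloro-4-methylhexane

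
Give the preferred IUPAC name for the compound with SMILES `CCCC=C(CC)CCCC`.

Counting along the main chain through the multiple bond gives 9 carbons: the parent is nonane.
The chain contains a C=C double bond, so the unsaturation ending is -ene.
Choose the numbering such that numbering from this end puts the double bond at C-4 rather than C-5.
This places the double bond between C-4 and C-5; an ethyl group at C-5.
Putting it together: 5-ethylnon-4-ene.

5-ethylnon-4-ene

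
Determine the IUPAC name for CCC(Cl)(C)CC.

The parent chain contains 5 carbons (pentane).
Numbering from either end gives identical locants here.
With this numbering: a chloro group at C-3; a methyl group at C-3.
Prefixes are listed alphabetically: chloro, methyl.
Putting it together: 3-chloro-3-methylpentane.

3-chloro-3-methylpentane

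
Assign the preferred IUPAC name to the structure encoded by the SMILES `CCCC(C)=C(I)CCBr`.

The longest carbon chain that includes the multiple bond has 7 carbons, so the parent hydride is heptane.
A C=C double bond in the chain gives the infix -ene-.
Choose the numbering such that numbering from this end puts the double bond at C-3 rather than C-4.
With this numbering: the double bond between C-3 and C-4; a bromo group at C-1; an iodo group at C-3; a methyl group at C-4.
Prefixes are listed alphabetically: bromo, iodo, methyl.
The name is 1-bromo-3-iodo-4-methylhept-3-ene.

1-bromo-3-iodo-4-methylhept-3-ene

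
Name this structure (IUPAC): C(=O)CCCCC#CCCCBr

The longest chain bearing the –CHO group and the multiple bond is 10 carbons long (decane).
An aldehyde (terminal –CHO) is the principal characteristic group, giving the suffix -al.
A C≡C triple bond in the chain gives the infix -yne-.
Choose the numbering such that the aldehyde carbon is C-1 by definition.
With this numbering: the triple bond between C-6 and C-7; a bromo group at C-10.
The name is 10-bromodec-6-ynal.

10-bromodec-6-ynal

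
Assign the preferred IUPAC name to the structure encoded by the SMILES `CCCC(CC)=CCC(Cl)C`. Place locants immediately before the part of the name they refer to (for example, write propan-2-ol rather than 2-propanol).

2-chloro-5-ethyloct-4-ene

The longest carbon chain that includes the multiple bond has 8 carbons, so the parent hydride is octane.
There is one C=C double bond, indicated by the ending -ene.
Number the chain so that the substituent locant set {2,5} is lower than {4,7} at the first point of difference.
That gives the double bond between C-4 and C-5; a chloro group at C-2; an ethyl group at C-5.
Prefixes are listed alphabetically: chloro, ethyl.
Assembling the pieces gives 2-chloro-5-ethyloct-4-ene.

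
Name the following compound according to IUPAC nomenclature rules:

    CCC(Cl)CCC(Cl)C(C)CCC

The longest carbon chain is 10 atoms: the parent is decane.
The numbering direction is chosen so that the substituent locant set {3,6,7} is lower than {4,5,8} at the first point of difference.
That gives chloro groups at C-3 and C-6; a methyl group at C-7.
The substituents are ordered alphabetically, ignoring any di-/tri- multipliers.
Putting it together: 3,6-dichloro-7-methyldecane.

3,6-dichloro-7-methyldecane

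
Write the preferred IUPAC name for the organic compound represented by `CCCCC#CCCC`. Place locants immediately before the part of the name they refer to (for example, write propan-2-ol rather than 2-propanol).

non-4-yne

The longest carbon chain that includes the multiple bond has 9 carbons, so the parent hydride is nonane.
There is one C≡C triple bond, indicated by the ending -yne.
Number the chain so that numbering from this end puts the triple bond at C-4 rather than C-5.
With this numbering: the triple bond between C-4 and C-5.
Putting it together: non-4-yne.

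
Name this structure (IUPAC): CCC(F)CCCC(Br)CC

3-bromo-7-fluorononane

The parent chain contains 9 carbons (nonane).
Choose the numbering such that the locant sets are identical either way, so the alphabetically earlier bromo substituent takes the lower locant (3 rather than 7).
This places a bromo group at C-3; a fluoro group at C-7.
Substituent prefixes are cited in alphabetical order (multiplying prefixes like di-/tri- are ignored for ordering).
Assembling the pieces gives 3-bromo-7-fluorononane.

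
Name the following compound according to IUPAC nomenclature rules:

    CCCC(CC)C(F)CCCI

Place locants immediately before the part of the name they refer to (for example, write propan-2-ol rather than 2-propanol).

5-ethyl-4-fluoro-1-iodooctane

The longest carbon chain is 8 atoms: the parent is octane.
Choose the numbering such that the substituent locant set {1,4,5} is lower than {4,5,8} at the first point of difference.
This places an ethyl group at C-5; a fluoro group at C-4; an iodo group at C-1.
Prefixes are listed alphabetically: ethyl, fluoro, iodo.
Assembling the pieces gives 5-ethyl-4-fluoro-1-iodooctane.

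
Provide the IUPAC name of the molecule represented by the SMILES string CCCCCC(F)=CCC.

The longest carbon chain that includes the multiple bond has 9 carbons, so the parent hydride is nonane.
There is one C=C double bond, indicated by the ending -ene.
Number the chain so that numbering from this end puts the double bond at C-3 rather than C-6.
With this numbering: the double bond between C-3 and C-4; a fluoro group at C-4.
The name is 4-fluoronon-3-ene.

4-fluoronon-3-ene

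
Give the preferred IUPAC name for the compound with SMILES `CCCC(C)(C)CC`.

3,3-dimethylhexane

The parent chain contains 6 carbons (hexane).
The numbering direction is chosen so that the substituent locant set {3,3} is lower than {4,4} at the first point of difference.
This places two methyl groups at C-3.
Assembling the pieces gives 3,3-dimethylhexane.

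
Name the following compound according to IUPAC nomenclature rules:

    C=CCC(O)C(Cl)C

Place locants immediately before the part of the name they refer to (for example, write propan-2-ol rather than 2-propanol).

2-chlorohex-5-en-3-ol

Counting along the main chain through the –OH group and the multiple bond gives 6 carbons: the parent is hexane.
The highest-priority functional group is an alcohol (–OH), so the name ends in -ol.
There is one C=C double bond, indicated by the ending -ene.
The numbering direction is chosen so that numbering from this end puts the hydroxyl group at C-3 rather than C-4.
With this numbering: the hydroxyl at C-3; the double bond between C-5 and C-6; a chloro group at C-2.
The name is 2-chlorohex-5-en-3-ol.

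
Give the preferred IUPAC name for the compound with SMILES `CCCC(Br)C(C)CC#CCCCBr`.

1,8-dibromo-7-methylundec-4-yne

The longest carbon chain that includes the multiple bond has 11 carbons, so the parent hydride is undecane.
The chain contains a C≡C triple bond, so the unsaturation ending is -yne.
Number the chain so that numbering from this end puts the triple bond at C-4 rather than C-7.
This places the triple bond between C-4 and C-5; bromo groups at C-1 and C-8; a methyl group at C-7.
Prefixes are listed alphabetically: bromo, methyl.
The name is 1,8-dibromo-7-methylundec-4-yne.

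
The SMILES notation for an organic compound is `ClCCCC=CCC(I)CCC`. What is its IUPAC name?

1-chloro-7-iododec-4-ene

The longest carbon chain that includes the multiple bond has 10 carbons, so the parent hydride is decane.
A C=C double bond in the chain gives the infix -ene-.
Number the chain so that numbering from this end puts the double bond at C-4 rather than C-6.
With this numbering: the double bond between C-4 and C-5; a chloro group at C-1; an iodo group at C-7.
Substituent prefixes are cited in alphabetical order (multiplying prefixes like di-/tri- are ignored for ordering).
Putting it together: 1-chloro-7-iododec-4-ene.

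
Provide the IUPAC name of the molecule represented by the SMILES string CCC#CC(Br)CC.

The longest chain bearing the multiple bond is 7 carbons long (heptane).
A C≡C triple bond in the chain gives the infix -yne-.
Number the chain so that numbering from this end puts the triple bond at C-3 rather than C-4.
That gives the triple bond between C-3 and C-4; a bromo group at C-5.
Putting it together: 5-bromohept-3-yne.

5-bromohept-3-yne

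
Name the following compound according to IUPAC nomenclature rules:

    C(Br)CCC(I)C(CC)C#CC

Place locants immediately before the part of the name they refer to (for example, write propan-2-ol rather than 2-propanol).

8-bromo-4-ethyl-5-iodooct-2-yne

The longest carbon chain that includes the multiple bond has 8 carbons, so the parent hydride is octane.
There is one C≡C triple bond, indicated by the ending -yne.
The numbering direction is chosen so that numbering from this end puts the triple bond at C-2 rather than C-6.
This places the triple bond between C-2 and C-3; a bromo group at C-8; an ethyl group at C-4; an iodo group at C-5.
Prefixes are listed alphabetically: bromo, ethyl, iodo.
Putting it together: 8-bromo-4-ethyl-5-iodooct-2-yne.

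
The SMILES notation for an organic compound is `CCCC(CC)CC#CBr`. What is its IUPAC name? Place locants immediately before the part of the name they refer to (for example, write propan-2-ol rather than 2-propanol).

The longest carbon chain that includes the multiple bond has 7 carbons, so the parent hydride is heptane.
There is one C≡C triple bond, indicated by the ending -yne.
Number the chain so that numbering from this end puts the triple bond at C-1 rather than C-6.
This places the triple bond between C-1 and C-2; a bromo group at C-1; an ethyl group at C-4.
Substituent prefixes are cited in alphabetical order (multiplying prefixes like di-/tri- are ignored for ordering).
Putting it together: 1-bromo-4-ethylhept-1-yne.

1-bromo-4-ethylhept-1-yne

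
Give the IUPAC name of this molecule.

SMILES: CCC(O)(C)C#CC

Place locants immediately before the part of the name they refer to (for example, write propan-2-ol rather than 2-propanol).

The longest chain bearing the –OH group and the multiple bond is 6 carbons long (hexane).
An alcohol (–OH) is the principal characteristic group, giving the suffix -ol.
The chain contains a C≡C triple bond, so the unsaturation ending is -yne.
Choose the numbering such that numbering from this end puts the hydroxyl group at C-3 rather than C-4.
This places the hydroxyl at C-3; the triple bond between C-4 and C-5; a methyl group at C-3.
Assembling the pieces gives 3-methylhex-4-yn-3-ol.

3-methylhex-4-yn-3-ol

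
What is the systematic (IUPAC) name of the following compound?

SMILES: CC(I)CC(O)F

Counting along the main chain through the –OH group gives 4 carbons: the parent is butane.
The highest-priority functional group is an alcohol (–OH), so the name ends in -ol.
Choose the numbering such that numbering from this end puts the hydroxyl group at C-1 rather than C-4.
With this numbering: the hydroxyl at C-1; a fluoro group at C-1; an iodo group at C-3.
The substituents are ordered alphabetically, ignoring any di-/tri- multipliers.
Putting it together: 1-fluoro-3-iodobutan-1-ol.

1-fluoro-3-iodobutan-1-ol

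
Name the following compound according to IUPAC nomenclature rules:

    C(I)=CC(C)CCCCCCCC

The longest chain bearing the multiple bond is 11 carbons long (undecane).
A C=C double bond in the chain gives the infix -ene-.
Choose the numbering such that numbering from this end puts the double bond at C-1 rather than C-10.
With this numbering: the double bond between C-1 and C-2; an iodo group at C-1; a methyl group at C-3.
The substituents are ordered alphabetically, ignoring any di-/tri- multipliers.
Assembling the pieces gives 1-iodo-3-methylundec-1-ene.

1-iodo-3-methylundec-1-ene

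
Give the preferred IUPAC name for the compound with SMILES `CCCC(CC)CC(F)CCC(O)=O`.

6-ethyl-4-fluorononanoic acid

Counting along the main chain through the –COOH group gives 9 carbons: the parent is nonane.
The highest-priority functional group is a carboxylic acid (terminal –COOH), so the name ends in -oic acid.
Choose the numbering such that the carboxylic acid carbon is C-1 by definition.
With this numbering: an ethyl group at C-6; a fluoro group at C-4.
Substituent prefixes are cited in alphabetical order (multiplying prefixes like di-/tri- are ignored for ordering).
The name is 6-ethyl-4-fluorononanoic acid.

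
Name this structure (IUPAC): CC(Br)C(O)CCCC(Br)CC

The longest chain bearing the –OH group is 9 carbons long (nonane).
The highest-priority functional group is an alcohol (–OH), so the name ends in -ol.
Choose the numbering such that numbering from this end puts the hydroxyl group at C-3 rather than C-7.
With this numbering: the hydroxyl at C-3; bromo groups at C-2 and C-7.
Assembling the pieces gives 2,7-dibromononan-3-ol.

2,7-dibromononan-3-ol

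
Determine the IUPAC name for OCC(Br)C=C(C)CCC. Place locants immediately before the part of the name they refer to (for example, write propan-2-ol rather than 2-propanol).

2-bromo-4-methylhept-3-en-1-ol

The longest chain bearing the –OH group and the multiple bond is 7 carbons long (heptane).
The principal characteristic group is an alcohol (–OH), named with the suffix -ol.
There is one C=C double bond, indicated by the ending -ene.
The numbering direction is chosen so that numbering from this end puts the hydroxyl group at C-1 rather than C-7.
That gives the hydroxyl at C-1; the double bond between C-3 and C-4; a bromo group at C-2; a methyl group at C-4.
The substituents are ordered alphabetically, ignoring any di-/tri- multipliers.
The name is 2-bromo-4-methylhept-3-en-1-ol.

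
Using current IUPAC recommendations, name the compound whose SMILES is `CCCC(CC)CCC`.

The parent chain contains 7 carbons (heptane).
The molecule is symmetric, so either numbering direction gives the same locants.
This places an ethyl group at C-4.
Assembling the pieces gives 4-ethylheptane.

4-ethylheptane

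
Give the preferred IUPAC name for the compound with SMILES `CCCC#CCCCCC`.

Counting along the main chain through the multiple bond gives 10 carbons: the parent is decane.
There is one C≡C triple bond, indicated by the ending -yne.
Number the chain so that numbering from this end puts the triple bond at C-4 rather than C-6.
This places the triple bond between C-4 and C-5.
Assembling the pieces gives dec-4-yne.

dec-4-yne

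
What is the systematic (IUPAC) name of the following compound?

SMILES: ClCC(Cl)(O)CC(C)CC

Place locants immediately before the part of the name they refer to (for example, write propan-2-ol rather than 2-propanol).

The longest carbon chain that includes the –OH group has 6 carbons, so the parent hydride is hexane.
The highest-priority functional group is an alcohol (–OH), so the name ends in -ol.
Number the chain so that numbering from this end puts the hydroxyl group at C-2 rather than C-5.
That gives the hydroxyl at C-2; chloro groups at C-1 and C-2; a methyl group at C-4.
Prefixes are listed alphabetically: chloro, methyl.
Assembling the pieces gives 1,2-dichloro-4-methylhexan-2-ol.

1,2-dichloro-4-methylhexan-2-ol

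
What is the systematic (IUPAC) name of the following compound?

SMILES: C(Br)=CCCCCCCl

The longest carbon chain that includes the multiple bond has 7 carbons, so the parent hydride is heptane.
A C=C double bond in the chain gives the infix -ene-.
Number the chain so that numbering from this end puts the double bond at C-1 rather than C-6.
This places the double bond between C-1 and C-2; a bromo group at C-1; a chloro group at C-7.
The substituents are ordered alphabetically, ignoring any di-/tri- multipliers.
Putting it together: 1-bromo-7-chlorohept-1-ene.

1-bromo-7-chlorohept-1-ene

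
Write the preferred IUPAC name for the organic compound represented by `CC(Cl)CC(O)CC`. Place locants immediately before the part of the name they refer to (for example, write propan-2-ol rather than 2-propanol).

5-chlorohexan-3-ol

The longest carbon chain that includes the –OH group has 6 carbons, so the parent hydride is hexane.
The principal characteristic group is an alcohol (–OH), named with the suffix -ol.
Choose the numbering such that numbering from this end puts the hydroxyl group at C-3 rather than C-4.
That gives the hydroxyl at C-3; a chloro group at C-5.
Putting it together: 5-chlorohexan-3-ol.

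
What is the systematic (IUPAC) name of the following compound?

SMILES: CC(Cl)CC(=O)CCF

5-chloro-1-fluorohexan-3-one

The longest chain bearing the carbonyl is 6 carbons long (hexane).
The highest-priority functional group is a ketone (C=O on an internal carbon), so the name ends in -one.
Choose the numbering such that numbering from this end puts the carbonyl group at C-3 rather than C-4.
This places the carbonyl at C-3; a chloro group at C-5; a fluoro group at C-1.
Prefixes are listed alphabetically: chloro, fluoro.
Putting it together: 5-chloro-1-fluorohexan-3-one.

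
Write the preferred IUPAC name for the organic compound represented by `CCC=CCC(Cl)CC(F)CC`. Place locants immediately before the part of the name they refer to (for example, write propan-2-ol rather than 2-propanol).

The longest carbon chain that includes the multiple bond has 10 carbons, so the parent hydride is decane.
A C=C double bond in the chain gives the infix -ene-.
Choose the numbering such that numbering from this end puts the double bond at C-3 rather than C-7.
That gives the double bond between C-3 and C-4; a chloro group at C-6; a fluoro group at C-8.
Substituent prefixes are cited in alphabetical order (multiplying prefixes like di-/tri- are ignored for ordering).
Assembling the pieces gives 6-chloro-8-fluorodec-3-ene.

6-chloro-8-fluorodec-3-ene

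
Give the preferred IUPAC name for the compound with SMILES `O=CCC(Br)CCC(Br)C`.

The longest carbon chain that includes the –CHO group has 7 carbons, so the parent hydride is heptane.
An aldehyde (terminal –CHO) is the principal characteristic group, giving the suffix -al.
Choose the numbering such that the aldehyde carbon is C-1 by definition.
That gives bromo groups at C-3 and C-6.
The name is 3,6-dibromoheptanal.

3,6-dibromoheptanal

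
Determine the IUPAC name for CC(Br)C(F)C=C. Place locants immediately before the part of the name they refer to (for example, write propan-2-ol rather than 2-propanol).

4-bromo-3-fluoropent-1-ene

Counting along the main chain through the multiple bond gives 5 carbons: the parent is pentane.
There is one C=C double bond, indicated by the ending -ene.
Number the chain so that numbering from this end puts the double bond at C-1 rather than C-4.
With this numbering: the double bond between C-1 and C-2; a bromo group at C-4; a fluoro group at C-3.
The substituents are ordered alphabetically, ignoring any di-/tri- multipliers.
The name is 4-bromo-3-fluoropent-1-ene.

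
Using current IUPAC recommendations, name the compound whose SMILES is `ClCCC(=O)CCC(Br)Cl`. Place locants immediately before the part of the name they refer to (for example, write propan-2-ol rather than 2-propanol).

6-bromo-1,6-dichlorohexan-3-one

Counting along the main chain through the carbonyl gives 6 carbons: the parent is hexane.
The principal characteristic group is a ketone (C=O on an internal carbon), named with the suffix -one.
Number the chain so that numbering from this end puts the carbonyl group at C-3 rather than C-4.
This places the carbonyl at C-3; a bromo group at C-6; chloro groups at C-1 and C-6.
The substituents are ordered alphabetically, ignoring any di-/tri- multipliers.
The name is 6-bromo-1,6-dichlorohexan-3-one.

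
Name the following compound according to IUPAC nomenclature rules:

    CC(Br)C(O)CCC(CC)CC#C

The longest chain bearing the –OH group and the multiple bond is 9 carbons long (nonane).
The highest-priority functional group is an alcohol (–OH), so the name ends in -ol.
There is one C≡C triple bond, indicated by the ending -yne.
Choose the numbering such that numbering from this end puts the hydroxyl group at C-3 rather than C-7.
This places the hydroxyl at C-3; the triple bond between C-8 and C-9; a bromo group at C-2; an ethyl group at C-6.
Substituent prefixes are cited in alphabetical order (multiplying prefixes like di-/tri- are ignored for ordering).
The name is 2-bromo-6-ethylnon-8-yn-3-ol.

2-bromo-6-ethylnon-8-yn-3-ol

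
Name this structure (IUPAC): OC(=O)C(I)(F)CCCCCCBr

8-bromo-2-fluoro-2-iodooctanoic acid

The longest carbon chain that includes the –COOH group has 8 carbons, so the parent hydride is octane.
The highest-priority functional group is a carboxylic acid (terminal –COOH), so the name ends in -oic acid.
Number the chain so that the carboxylic acid carbon is C-1 by definition.
With this numbering: a bromo group at C-8; a fluoro group at C-2; an iodo group at C-2.
Substituent prefixes are cited in alphabetical order (multiplying prefixes like di-/tri- are ignored for ordering).
Putting it together: 8-bromo-2-fluoro-2-iodooctanoic acid.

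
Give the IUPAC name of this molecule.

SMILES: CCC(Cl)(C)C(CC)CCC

3-chloro-4-ethyl-3-methylheptane

The longest carbon chain is 7 atoms: the parent is heptane.
Number the chain so that the substituent locant set {3,3,4} is lower than {4,5,5} at the first point of difference.
That gives a chloro group at C-3; an ethyl group at C-4; a methyl group at C-3.
The substituents are ordered alphabetically, ignoring any di-/tri- multipliers.
Putting it together: 3-chloro-4-ethyl-3-methylheptane.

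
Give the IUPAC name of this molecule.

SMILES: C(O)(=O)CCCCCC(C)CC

Counting along the main chain through the –COOH group gives 9 carbons: the parent is nonane.
A carboxylic acid (terminal –COOH) is the principal characteristic group, giving the suffix -oic acid.
Choose the numbering such that the carboxylic acid carbon is C-1 by definition.
That gives a methyl group at C-7.
Putting it together: 7-methylnonanoic acid.

7-methylnonanoic acid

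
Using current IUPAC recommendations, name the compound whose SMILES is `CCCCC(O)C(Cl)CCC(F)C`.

6-chloro-9-fluorodecan-5-ol

Counting along the main chain through the –OH group gives 10 carbons: the parent is decane.
An alcohol (–OH) is the principal characteristic group, giving the suffix -ol.
Choose the numbering such that numbering from this end puts the hydroxyl group at C-5 rather than C-6.
This places the hydroxyl at C-5; a chloro group at C-6; a fluoro group at C-9.
The substituents are ordered alphabetically, ignoring any di-/tri- multipliers.
The name is 6-chloro-9-fluorodecan-5-ol.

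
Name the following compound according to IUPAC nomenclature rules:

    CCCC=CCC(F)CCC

7-fluorodec-4-ene

Counting along the main chain through the multiple bond gives 10 carbons: the parent is decane.
There is one C=C double bond, indicated by the ending -ene.
Choose the numbering such that numbering from this end puts the double bond at C-4 rather than C-6.
This places the double bond between C-4 and C-5; a fluoro group at C-7.
Assembling the pieces gives 7-fluorodec-4-ene.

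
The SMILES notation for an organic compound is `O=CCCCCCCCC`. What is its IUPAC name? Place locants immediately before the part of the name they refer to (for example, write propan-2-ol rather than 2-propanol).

nonanal

Counting along the main chain through the –CHO group gives 9 carbons: the parent is nonane.
The highest-priority functional group is an aldehyde (terminal –CHO), so the name ends in -al.
Number the chain so that the aldehyde carbon is C-1 by definition.
The name is nonanal.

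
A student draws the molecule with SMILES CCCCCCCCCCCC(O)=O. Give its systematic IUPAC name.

The longest chain bearing the –COOH group is 12 carbons long (dodecane).
The highest-priority functional group is a carboxylic acid (terminal –COOH), so the name ends in -oic acid.
Number the chain so that the carboxylic acid carbon is C-1 by definition.
The name is dodecanoic acid.

dodecanoic acid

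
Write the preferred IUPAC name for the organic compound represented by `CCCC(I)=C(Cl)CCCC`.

The longest chain bearing the multiple bond is 9 carbons long (nonane).
There is one C=C double bond, indicated by the ending -ene.
Number the chain so that numbering from this end puts the double bond at C-4 rather than C-5.
With this numbering: the double bond between C-4 and C-5; a chloro group at C-5; an iodo group at C-4.
Prefixes are listed alphabetically: chloro, iodo.
Putting it together: 5-chloro-4-iodonon-4-ene.

5-chloro-4-iodonon-4-ene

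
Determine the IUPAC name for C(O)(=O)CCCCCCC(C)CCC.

8-methylundecanoic acid

Counting along the main chain through the –COOH group gives 11 carbons: the parent is undecane.
The highest-priority functional group is a carboxylic acid (terminal –COOH), so the name ends in -oic acid.
The numbering direction is chosen so that the carboxylic acid carbon is C-1 by definition.
That gives a methyl group at C-8.
Putting it together: 8-methylundecanoic acid.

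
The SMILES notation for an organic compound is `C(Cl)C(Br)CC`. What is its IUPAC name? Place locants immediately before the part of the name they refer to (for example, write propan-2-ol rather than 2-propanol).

2-bromo-1-chlorobutane

The longest continuous carbon chain has 4 atoms, so the parent hydride is butane.
The numbering direction is chosen so that the substituent locant set {1,2} is lower than {3,4} at the first point of difference.
This places a bromo group at C-2; a chloro group at C-1.
The substituents are ordered alphabetically, ignoring any di-/tri- multipliers.
Assembling the pieces gives 2-bromo-1-chlorobutane.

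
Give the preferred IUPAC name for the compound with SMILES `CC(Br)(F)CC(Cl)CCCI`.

The parent chain contains 7 carbons (heptane).
The numbering direction is chosen so that the substituent locant set {1,4,6,6} is lower than {2,2,4,7} at the first point of difference.
That gives a bromo group at C-6; a chloro group at C-4; a fluoro group at C-6; an iodo group at C-1.
Substituent prefixes are cited in alphabetical order (multiplying prefixes like di-/tri- are ignored for ordering).
Assembling the pieces gives 6-bromo-4-chloro-6-fluoro-1-iodoheptane.

6-bromo-4-chloro-6-fluoro-1-iodoheptane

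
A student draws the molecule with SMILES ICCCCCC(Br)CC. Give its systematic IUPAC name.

The parent chain contains 8 carbons (octane).
Number the chain so that the substituent locant set {1,6} is lower than {3,8} at the first point of difference.
With this numbering: a bromo group at C-6; an iodo group at C-1.
The substituents are ordered alphabetically, ignoring any di-/tri- multipliers.
The name is 6-bromo-1-iodooctane.

6-bromo-1-iodooctane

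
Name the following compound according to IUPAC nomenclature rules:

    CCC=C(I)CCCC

4-iodooct-3-ene

The longest carbon chain that includes the multiple bond has 8 carbons, so the parent hydride is octane.
There is one C=C double bond, indicated by the ending -ene.
The numbering direction is chosen so that numbering from this end puts the double bond at C-3 rather than C-5.
That gives the double bond between C-3 and C-4; an iodo group at C-4.
The name is 4-iodooct-3-ene.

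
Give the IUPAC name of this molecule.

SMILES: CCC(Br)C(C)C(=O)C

4-bromo-3-methylhexan-2-one

The longest chain bearing the carbonyl is 6 carbons long (hexane).
The highest-priority functional group is a ketone (C=O on an internal carbon), so the name ends in -one.
Choose the numbering such that numbering from this end puts the carbonyl group at C-2 rather than C-5.
This places the carbonyl at C-2; a bromo group at C-4; a methyl group at C-3.
Prefixes are listed alphabetically: bromo, methyl.
The name is 4-bromo-3-methylhexan-2-one.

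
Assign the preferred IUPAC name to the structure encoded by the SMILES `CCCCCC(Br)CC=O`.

The longest chain bearing the –CHO group is 8 carbons long (octane).
The highest-priority functional group is an aldehyde (terminal –CHO), so the name ends in -al.
Number the chain so that the aldehyde carbon is C-1 by definition.
This places a bromo group at C-3.
Putting it together: 3-bromooctanal.

3-bromooctanal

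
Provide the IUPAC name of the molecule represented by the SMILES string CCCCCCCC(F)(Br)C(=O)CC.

Counting along the main chain through the carbonyl gives 11 carbons: the parent is undecane.
The highest-priority functional group is a ketone (C=O on an internal carbon), so the name ends in -one.
Number the chain so that numbering from this end puts the carbonyl group at C-3 rather than C-9.
That gives the carbonyl at C-3; a bromo group at C-4; a fluoro group at C-4.
The substituents are ordered alphabetically, ignoring any di-/tri- multipliers.
The name is 4-bromo-4-fluoroundecan-3-one.

4-bromo-4-fluoroundecan-3-one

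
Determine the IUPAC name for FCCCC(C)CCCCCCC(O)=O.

11-fluoro-8-methylundecanoic acid

Counting along the main chain through the –COOH group gives 11 carbons: the parent is undecane.
A carboxylic acid (terminal –COOH) is the principal characteristic group, giving the suffix -oic acid.
Number the chain so that the carboxylic acid carbon is C-1 by definition.
With this numbering: a fluoro group at C-11; a methyl group at C-8.
The substituents are ordered alphabetically, ignoring any di-/tri- multipliers.
The name is 11-fluoro-8-methylundecanoic acid.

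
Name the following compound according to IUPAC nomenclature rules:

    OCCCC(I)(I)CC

4,4-diiodohexan-1-ol

Counting along the main chain through the –OH group gives 6 carbons: the parent is hexane.
The highest-priority functional group is an alcohol (–OH), so the name ends in -ol.
The numbering direction is chosen so that numbering from this end puts the hydroxyl group at C-1 rather than C-6.
That gives the hydroxyl at C-1; two iodo groups at C-4.
Assembling the pieces gives 4,4-diiodohexan-1-ol.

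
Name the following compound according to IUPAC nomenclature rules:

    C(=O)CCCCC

The longest chain bearing the –CHO group is 6 carbons long (hexane).
An aldehyde (terminal –CHO) is the principal characteristic group, giving the suffix -al.
Number the chain so that the aldehyde carbon is C-1 by definition.
The name is hexanal.

hexanal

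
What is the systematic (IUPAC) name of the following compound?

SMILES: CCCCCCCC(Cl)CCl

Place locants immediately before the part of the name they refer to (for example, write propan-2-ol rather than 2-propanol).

The parent chain contains 9 carbons (nonane).
Number the chain so that the substituent locant set {1,2} is lower than {8,9} at the first point of difference.
With this numbering: chloro groups at C-1 and C-2.
Assembling the pieces gives 1,2-dichlorononane.

1,2-dichlorononane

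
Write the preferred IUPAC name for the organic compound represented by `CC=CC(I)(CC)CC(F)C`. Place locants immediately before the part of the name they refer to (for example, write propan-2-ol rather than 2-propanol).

The longest carbon chain that includes the multiple bond has 7 carbons, so the parent hydride is heptane.
There is one C=C double bond, indicated by the ending -ene.
Number the chain so that numbering from this end puts the double bond at C-2 rather than C-5.
This places the double bond between C-2 and C-3; an ethyl group at C-4; a fluoro group at C-6; an iodo group at C-4.
Substituent prefixes are cited in alphabetical order (multiplying prefixes like di-/tri- are ignored for ordering).
Putting it together: 4-ethyl-6-fluoro-4-iodohept-2-ene.

4-ethyl-6-fluoro-4-iodohept-2-ene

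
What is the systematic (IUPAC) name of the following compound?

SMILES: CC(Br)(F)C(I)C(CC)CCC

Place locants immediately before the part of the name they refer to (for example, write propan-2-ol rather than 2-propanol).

2-bromo-4-ethyl-2-fluoro-3-iodoheptane

The longest continuous carbon chain has 7 atoms, so the parent hydride is heptane.
Number the chain so that the substituent locant set {2,2,3,4} is lower than {4,5,6,6} at the first point of difference.
This places a bromo group at C-2; an ethyl group at C-4; a fluoro group at C-2; an iodo group at C-3.
The substituents are ordered alphabetically, ignoring any di-/tri- multipliers.
Assembling the pieces gives 2-bromo-4-ethyl-2-fluoro-3-iodoheptane.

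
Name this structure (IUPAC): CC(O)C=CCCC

The longest chain bearing the –OH group and the multiple bond is 7 carbons long (heptane).
The principal characteristic group is an alcohol (–OH), named with the suffix -ol.
There is one C=C double bond, indicated by the ending -ene.
The numbering direction is chosen so that numbering from this end puts the hydroxyl group at C-2 rather than C-6.
With this numbering: the hydroxyl at C-2; the double bond between C-3 and C-4.
Putting it together: hept-3-en-2-ol.

hept-3-en-2-ol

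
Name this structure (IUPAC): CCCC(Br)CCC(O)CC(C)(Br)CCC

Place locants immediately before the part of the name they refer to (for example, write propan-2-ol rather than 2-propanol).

4,9-dibromo-4-methyldodecan-6-ol

The longest chain bearing the –OH group is 12 carbons long (dodecane).
An alcohol (–OH) is the principal characteristic group, giving the suffix -ol.
The numbering direction is chosen so that numbering from this end puts the hydroxyl group at C-6 rather than C-7.
This places the hydroxyl at C-6; bromo groups at C-4 and C-9; a methyl group at C-4.
The substituents are ordered alphabetically, ignoring any di-/tri- multipliers.
The name is 4,9-dibromo-4-methyldodecan-6-ol.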